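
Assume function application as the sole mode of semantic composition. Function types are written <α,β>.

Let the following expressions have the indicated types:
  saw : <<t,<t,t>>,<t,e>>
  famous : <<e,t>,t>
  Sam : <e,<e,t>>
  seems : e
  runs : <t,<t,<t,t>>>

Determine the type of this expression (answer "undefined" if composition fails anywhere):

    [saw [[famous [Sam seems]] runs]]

[Sam seems] — Sam of type <e,<e,t>> combines with seems of type e: type <e,t>.
[famous [Sam seems]] — famous of type <<e,t>,t> combines with [Sam seems] of type <e,t>: type t.
[[famous [Sam seems]] runs] — runs of type <t,<t,<t,t>>> combines with [famous [Sam seems]] of type t: type <t,<t,t>>.
[saw [[famous [Sam seems]] runs]] — saw of type <<t,<t,t>>,<t,e>> combines with [[famous [Sam seems]] runs] of type <t,<t,t>>: type <t,e>.

<t,e>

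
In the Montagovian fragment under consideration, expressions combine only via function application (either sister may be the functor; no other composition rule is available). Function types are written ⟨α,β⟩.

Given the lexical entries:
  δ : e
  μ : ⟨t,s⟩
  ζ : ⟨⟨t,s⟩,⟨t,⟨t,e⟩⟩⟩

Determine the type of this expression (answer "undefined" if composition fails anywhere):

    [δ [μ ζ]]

undefined

[μ ζ]: functor ζ : ⟨⟨t,s⟩,⟨t,⟨t,e⟩⟩⟩, argument μ : ⟨t,s⟩; result ⟨t,⟨t,e⟩⟩.
[δ [μ ζ]]: e with ⟨t,⟨t,e⟩⟩ — neither is a function whose domain matches the other; composition fails here.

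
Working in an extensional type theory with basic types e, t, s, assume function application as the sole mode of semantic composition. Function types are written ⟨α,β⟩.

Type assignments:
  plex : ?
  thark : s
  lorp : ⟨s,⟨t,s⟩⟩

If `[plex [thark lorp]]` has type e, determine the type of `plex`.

⟨⟨t,s⟩,e⟩

[plex [thark lorp]] must have type e. The sister [thark lorp] has type ⟨t,s⟩; that is not a function onto e, so plex must be the functor, of type ⟨⟨t,s⟩,e⟩.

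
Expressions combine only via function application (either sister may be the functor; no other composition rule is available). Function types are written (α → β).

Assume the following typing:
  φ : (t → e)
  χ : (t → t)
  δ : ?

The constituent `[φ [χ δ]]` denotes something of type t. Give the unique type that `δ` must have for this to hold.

((t → t) → ((t → e) → t))

[φ [χ δ]] is required to be t. φ : (t → e) cannot yield t as functor, so [χ δ] : ((t → e) → t).
[χ δ] is required to be ((t → e) → t). χ : (t → t) cannot yield ((t → e) → t) as functor, so δ : ((t → t) → ((t → e) → t)).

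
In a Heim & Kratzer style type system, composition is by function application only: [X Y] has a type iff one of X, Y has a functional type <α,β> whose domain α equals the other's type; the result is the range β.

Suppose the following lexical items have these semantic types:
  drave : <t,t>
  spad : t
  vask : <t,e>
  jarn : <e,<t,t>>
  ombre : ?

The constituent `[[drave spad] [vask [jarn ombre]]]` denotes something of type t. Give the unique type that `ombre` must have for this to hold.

<<e,<t,t>>,<<t,e>,<t,t>>>

At [[drave spad] [vask [jarn ombre]]] (required: t): [drave spad] is t, which is not a function with range t; hence [vask [jarn ombre]] is the functor — type <t,t>.
At [vask [jarn ombre]] (required: <t,t>): vask is <t,e>, which is not a function with range <t,t>; hence [jarn ombre] is the functor — type <<t,e>,<t,t>>.
At [jarn ombre] (required: <<t,e>,<t,t>>): jarn is <e,<t,t>>, which is not a function with range <<t,e>,<t,t>>; hence ombre is the functor — type <<e,<t,t>>,<<t,e>,<t,t>>>.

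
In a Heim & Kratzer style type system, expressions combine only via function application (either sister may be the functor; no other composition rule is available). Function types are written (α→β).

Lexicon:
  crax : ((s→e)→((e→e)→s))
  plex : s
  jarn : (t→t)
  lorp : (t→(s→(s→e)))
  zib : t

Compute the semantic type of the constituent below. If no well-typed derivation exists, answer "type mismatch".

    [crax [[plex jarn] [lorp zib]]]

type mismatch

At [plex jarn]: neither s nor (t→t) can take the other as argument; the node is ill-typed.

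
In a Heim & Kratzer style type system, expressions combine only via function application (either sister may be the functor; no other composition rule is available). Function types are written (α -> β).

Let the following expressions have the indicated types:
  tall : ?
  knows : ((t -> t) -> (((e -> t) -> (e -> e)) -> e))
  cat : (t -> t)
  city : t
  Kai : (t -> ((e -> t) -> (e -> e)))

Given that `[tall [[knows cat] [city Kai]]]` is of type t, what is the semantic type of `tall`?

For [tall [[knows cat] [city Kai]]] to have type t with [[knows cat] [city Kai]] of type e, tall must be the function: tall : (e -> t).

(e -> t)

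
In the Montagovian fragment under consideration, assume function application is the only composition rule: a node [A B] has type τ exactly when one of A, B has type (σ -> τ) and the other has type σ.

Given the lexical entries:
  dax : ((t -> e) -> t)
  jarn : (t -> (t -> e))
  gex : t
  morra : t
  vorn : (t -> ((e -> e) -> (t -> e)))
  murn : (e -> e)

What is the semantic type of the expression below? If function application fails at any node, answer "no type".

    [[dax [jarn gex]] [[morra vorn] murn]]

[jarn gex]: jarn is (t -> (t -> e)), gex is t; result (t -> e).
[dax [jarn gex]]: dax is ((t -> e) -> t), [jarn gex] is (t -> e); result t.
[morra vorn]: vorn is (t -> ((e -> e) -> (t -> e))), morra is t; result ((e -> e) -> (t -> e)).
[[morra vorn] murn]: [morra vorn] is ((e -> e) -> (t -> e)), murn is (e -> e); result (t -> e).
[[dax [jarn gex]] [[morra vorn] murn]]: [[morra vorn] murn] is (t -> e), [dax [jarn gex]] is t; result e.

e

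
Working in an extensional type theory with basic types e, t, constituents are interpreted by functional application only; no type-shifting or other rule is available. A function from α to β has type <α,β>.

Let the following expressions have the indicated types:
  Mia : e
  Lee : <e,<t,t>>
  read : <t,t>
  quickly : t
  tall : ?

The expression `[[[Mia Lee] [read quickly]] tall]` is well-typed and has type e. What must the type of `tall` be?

<t,e>

For [[[Mia Lee] [read quickly]] tall] to have type e with [[Mia Lee] [read quickly]] of type t, tall must be the function: tall : <t,e>.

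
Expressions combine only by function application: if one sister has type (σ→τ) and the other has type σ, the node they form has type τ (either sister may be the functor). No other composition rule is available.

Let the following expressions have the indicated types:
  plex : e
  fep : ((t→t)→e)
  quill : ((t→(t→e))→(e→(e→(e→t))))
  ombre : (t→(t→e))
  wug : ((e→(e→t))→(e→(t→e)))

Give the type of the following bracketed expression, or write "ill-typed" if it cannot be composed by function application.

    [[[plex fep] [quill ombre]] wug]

[plex fep]: e with ((t→t)→e) — neither is a function whose domain matches the other; composition fails here.

ill-typed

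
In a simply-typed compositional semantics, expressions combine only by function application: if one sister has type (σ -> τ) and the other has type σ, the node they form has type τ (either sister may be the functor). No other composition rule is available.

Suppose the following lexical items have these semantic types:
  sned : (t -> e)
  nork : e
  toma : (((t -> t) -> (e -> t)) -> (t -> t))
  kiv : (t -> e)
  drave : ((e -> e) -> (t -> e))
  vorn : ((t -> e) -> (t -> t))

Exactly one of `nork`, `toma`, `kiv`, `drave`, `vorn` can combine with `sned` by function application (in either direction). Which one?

nork : e — does not combine with sned.
toma : (((t -> t) -> (e -> t)) -> (t -> t)) — does not combine with sned.
kiv : (t -> e) — does not combine with sned.
drave : ((e -> e) -> (t -> e)) — does not combine with sned.
vorn — combines: vorn : ((t -> e) -> (t -> t)) takes sned : (t -> e) as argument, giving (t -> t).

vorn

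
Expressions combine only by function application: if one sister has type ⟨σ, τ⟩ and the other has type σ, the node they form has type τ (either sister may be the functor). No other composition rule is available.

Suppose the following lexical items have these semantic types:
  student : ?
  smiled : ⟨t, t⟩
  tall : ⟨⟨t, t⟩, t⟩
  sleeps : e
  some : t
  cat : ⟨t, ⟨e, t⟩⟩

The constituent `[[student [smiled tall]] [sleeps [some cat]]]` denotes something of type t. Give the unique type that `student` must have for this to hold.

⟨t, ⟨t, t⟩⟩

[[student [smiled tall]] [sleeps [some cat]]] must have type t. The sister [sleeps [some cat]] has type t; that is not a function onto t, so [student [smiled tall]] must be the functor, of type ⟨t, t⟩.
[student [smiled tall]] must have type ⟨t, t⟩. The sister [smiled tall] has type t; that is not a function onto ⟨t, t⟩, so student must be the functor, of type ⟨t, ⟨t, t⟩⟩.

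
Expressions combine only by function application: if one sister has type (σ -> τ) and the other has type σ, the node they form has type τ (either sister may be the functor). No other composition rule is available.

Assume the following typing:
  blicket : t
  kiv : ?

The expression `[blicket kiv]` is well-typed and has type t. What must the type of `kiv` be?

(t -> t)

[blicket kiv] must have type t. The sister blicket has type t; that is not a function onto t, so kiv must be the functor, of type (t -> t).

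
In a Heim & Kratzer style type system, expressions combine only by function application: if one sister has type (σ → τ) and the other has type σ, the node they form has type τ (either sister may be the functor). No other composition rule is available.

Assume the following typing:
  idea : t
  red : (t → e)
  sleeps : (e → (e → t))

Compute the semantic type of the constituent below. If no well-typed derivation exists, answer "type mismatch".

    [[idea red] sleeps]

[idea red]: red is (t → e), idea is t; result e.
[[idea red] sleeps]: sleeps is (e → (e → t)), [idea red] is e; result (e → t).

(e → t)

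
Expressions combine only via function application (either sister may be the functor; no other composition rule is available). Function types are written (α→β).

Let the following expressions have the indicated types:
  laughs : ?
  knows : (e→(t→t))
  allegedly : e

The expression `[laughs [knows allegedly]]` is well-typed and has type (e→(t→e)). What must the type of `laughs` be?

For [laughs [knows allegedly]] to have type (e→(t→e)) with [knows allegedly] of type (t→t), laughs must be the function: laughs : ((t→t)→(e→(t→e))).

((t→t)→(e→(t→e)))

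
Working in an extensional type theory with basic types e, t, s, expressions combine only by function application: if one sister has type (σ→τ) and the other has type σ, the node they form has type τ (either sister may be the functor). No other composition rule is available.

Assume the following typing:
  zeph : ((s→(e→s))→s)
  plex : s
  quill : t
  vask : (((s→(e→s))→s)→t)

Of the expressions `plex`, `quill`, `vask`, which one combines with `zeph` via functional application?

vask

plex : s — does not combine with zeph.
quill : t — does not combine with zeph.
vask — combines: vask : (((s→(e→s))→s)→t) takes zeph : ((s→(e→s))→s) as argument, giving t.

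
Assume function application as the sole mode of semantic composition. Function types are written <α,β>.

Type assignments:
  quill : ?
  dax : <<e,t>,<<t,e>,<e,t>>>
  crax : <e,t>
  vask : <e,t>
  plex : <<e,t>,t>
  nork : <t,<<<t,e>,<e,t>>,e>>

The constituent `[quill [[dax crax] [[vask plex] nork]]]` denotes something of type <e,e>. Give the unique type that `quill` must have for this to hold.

<e,<e,e>>

For [quill [[dax crax] [[vask plex] nork]]] to have type <e,e> with [[dax crax] [[vask plex] nork]] of type e, quill must be the function: quill : <e,<e,e>>.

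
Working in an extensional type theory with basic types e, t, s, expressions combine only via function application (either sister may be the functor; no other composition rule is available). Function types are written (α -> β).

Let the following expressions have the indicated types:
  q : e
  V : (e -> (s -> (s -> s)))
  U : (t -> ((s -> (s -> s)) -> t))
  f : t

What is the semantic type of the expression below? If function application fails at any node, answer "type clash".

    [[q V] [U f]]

[q V]: V is (e -> (s -> (s -> s))), q is e; result (s -> (s -> s)).
[U f]: U is (t -> ((s -> (s -> s)) -> t)), f is t; result ((s -> (s -> s)) -> t).
[[q V] [U f]]: [U f] is ((s -> (s -> s)) -> t), [q V] is (s -> (s -> s)); result t.

t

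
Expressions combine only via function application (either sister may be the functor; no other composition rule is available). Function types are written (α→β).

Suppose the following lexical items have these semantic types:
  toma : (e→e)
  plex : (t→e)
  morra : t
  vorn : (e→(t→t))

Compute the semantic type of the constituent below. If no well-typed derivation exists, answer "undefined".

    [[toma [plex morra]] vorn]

[plex morra] — plex of type (t→e) combines with morra of type t: type e.
[toma [plex morra]] — toma of type (e→e) combines with [plex morra] of type e: type e.
[[toma [plex morra]] vorn] — vorn of type (e→(t→t)) combines with [toma [plex morra]] of type e: type (t→t).

(t→t)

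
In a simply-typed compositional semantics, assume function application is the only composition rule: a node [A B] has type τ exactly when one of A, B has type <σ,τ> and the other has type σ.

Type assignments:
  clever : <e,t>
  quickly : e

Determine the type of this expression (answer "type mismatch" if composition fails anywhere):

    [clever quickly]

t

[clever quickly] — clever of type <e,t> combines with quickly of type e: type t.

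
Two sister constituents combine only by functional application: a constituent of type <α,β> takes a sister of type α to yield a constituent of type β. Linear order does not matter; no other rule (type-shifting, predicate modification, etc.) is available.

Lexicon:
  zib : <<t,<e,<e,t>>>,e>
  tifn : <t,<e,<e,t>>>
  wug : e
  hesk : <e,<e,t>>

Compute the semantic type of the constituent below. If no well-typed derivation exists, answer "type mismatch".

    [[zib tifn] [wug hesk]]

[zib tifn]: <<t,<e,<e,t>>>,e> applied to <t,<e,<e,t>>> yields e.
[wug hesk]: <e,<e,t>> applied to e yields <e,t>.
[[zib tifn] [wug hesk]]: <e,t> applied to e yields t.

t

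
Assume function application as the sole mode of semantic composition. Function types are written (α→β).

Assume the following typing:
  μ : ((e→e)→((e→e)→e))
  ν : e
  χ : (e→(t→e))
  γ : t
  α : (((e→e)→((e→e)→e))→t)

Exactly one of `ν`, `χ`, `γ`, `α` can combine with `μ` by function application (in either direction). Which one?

ν : e — no; μ wants (e→e), and ν wants nothing (atomic).
χ : (e→(t→e)) — no; μ wants (e→e), and χ wants e.
γ : t — no; μ wants (e→e), and γ wants nothing (atomic).
α — combines: α : (((e→e)→((e→e)→e))→t) takes μ : ((e→e)→((e→e)→e)) as argument, giving t.

α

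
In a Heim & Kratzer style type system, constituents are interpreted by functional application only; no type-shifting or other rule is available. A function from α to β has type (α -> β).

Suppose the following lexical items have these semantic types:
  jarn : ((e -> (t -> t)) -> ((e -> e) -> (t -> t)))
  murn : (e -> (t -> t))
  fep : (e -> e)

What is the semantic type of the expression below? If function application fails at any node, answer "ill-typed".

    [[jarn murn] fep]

At [jarn murn], jarn : ((e -> (t -> t)) -> ((e -> e) -> (t -> t))) takes murn : (e -> (t -> t)), giving ((e -> e) -> (t -> t)).
At [[jarn murn] fep], [jarn murn] : ((e -> e) -> (t -> t)) takes fep : (e -> e), giving (t -> t).

(t -> t)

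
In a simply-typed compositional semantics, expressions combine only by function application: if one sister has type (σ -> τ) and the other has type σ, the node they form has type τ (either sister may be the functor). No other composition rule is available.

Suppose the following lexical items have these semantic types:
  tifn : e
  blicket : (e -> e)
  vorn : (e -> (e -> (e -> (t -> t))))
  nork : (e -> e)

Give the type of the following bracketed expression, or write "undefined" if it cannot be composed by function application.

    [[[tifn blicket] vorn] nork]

undefined

[tifn blicket]: blicket is (e -> e), tifn is e; result e.
[[tifn blicket] vorn]: vorn is (e -> (e -> (e -> (t -> t)))), [tifn blicket] is e; result (e -> (e -> (t -> t))).
[[[tifn blicket] vorn] nork]: (e -> (e -> (t -> t))) with (e -> e) — neither is a function whose domain matches the other; composition fails here.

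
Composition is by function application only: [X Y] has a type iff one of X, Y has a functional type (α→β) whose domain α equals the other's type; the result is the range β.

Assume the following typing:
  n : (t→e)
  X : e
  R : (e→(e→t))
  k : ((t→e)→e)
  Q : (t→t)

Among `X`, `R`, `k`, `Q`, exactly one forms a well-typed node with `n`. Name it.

X : e — does not combine with n.
R : (e→(e→t)) — does not combine with n.
k — combines: k : ((t→e)→e) takes n : (t→e) as argument, giving e.
Q : (t→t) — does not combine with n.

k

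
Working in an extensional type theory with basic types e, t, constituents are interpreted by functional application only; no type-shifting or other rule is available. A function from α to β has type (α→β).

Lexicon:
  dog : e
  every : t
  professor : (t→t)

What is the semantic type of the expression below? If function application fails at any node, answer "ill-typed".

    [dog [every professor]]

ill-typed

[every professor]: functor professor : (t→t), argument every : t; result t.
[dog [every professor]]: e with t — neither is a function whose domain matches the other; composition fails here.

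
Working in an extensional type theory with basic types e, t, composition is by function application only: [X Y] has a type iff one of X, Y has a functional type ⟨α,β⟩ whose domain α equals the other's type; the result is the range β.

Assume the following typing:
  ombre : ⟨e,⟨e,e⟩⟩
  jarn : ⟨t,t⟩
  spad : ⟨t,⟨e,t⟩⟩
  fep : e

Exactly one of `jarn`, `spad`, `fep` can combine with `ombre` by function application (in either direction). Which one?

jarn : ⟨t,t⟩ — no; ombre wants e, and jarn wants t.
spad : ⟨t,⟨e,t⟩⟩ — no; ombre wants e, and spad wants t.
fep — combines: ombre : ⟨e,⟨e,e⟩⟩ takes fep : e as argument, giving ⟨e,e⟩.

fep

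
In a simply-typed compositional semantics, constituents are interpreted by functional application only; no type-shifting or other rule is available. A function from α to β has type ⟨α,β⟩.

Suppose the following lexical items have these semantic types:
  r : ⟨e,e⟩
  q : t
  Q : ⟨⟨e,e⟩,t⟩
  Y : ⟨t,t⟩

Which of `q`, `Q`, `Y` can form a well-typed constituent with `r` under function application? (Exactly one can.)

Q

q : t — no; r wants e, and q wants nothing (atomic).
Q — combines: Q : ⟨⟨e,e⟩,t⟩ takes r : ⟨e,e⟩ as argument, giving t.
Y : ⟨t,t⟩ — no; r wants e, and Y wants t.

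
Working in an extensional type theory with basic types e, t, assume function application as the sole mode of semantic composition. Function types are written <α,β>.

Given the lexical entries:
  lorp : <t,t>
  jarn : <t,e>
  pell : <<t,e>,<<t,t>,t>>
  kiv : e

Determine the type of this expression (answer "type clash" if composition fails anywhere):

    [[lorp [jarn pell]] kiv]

At [jarn pell], pell : <<t,e>,<<t,t>,t>> takes jarn : <t,e>, giving <<t,t>,t>.
At [lorp [jarn pell]], [jarn pell] : <<t,t>,t> takes lorp : <t,t>, giving t.
[[lorp [jarn pell]] kiv]: t with e — neither is a function whose domain matches the other; composition fails here.

type clash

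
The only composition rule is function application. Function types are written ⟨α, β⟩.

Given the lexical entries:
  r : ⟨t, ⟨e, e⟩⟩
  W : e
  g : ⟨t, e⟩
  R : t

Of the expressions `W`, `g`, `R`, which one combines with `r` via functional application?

W : e — r needs t; W needs nothing (atomic); neither fits.
g : ⟨t, e⟩ — r needs t; g needs t; neither fits.
R — combines: r : ⟨t, ⟨e, e⟩⟩ takes R : t as argument, giving ⟨e, e⟩.

R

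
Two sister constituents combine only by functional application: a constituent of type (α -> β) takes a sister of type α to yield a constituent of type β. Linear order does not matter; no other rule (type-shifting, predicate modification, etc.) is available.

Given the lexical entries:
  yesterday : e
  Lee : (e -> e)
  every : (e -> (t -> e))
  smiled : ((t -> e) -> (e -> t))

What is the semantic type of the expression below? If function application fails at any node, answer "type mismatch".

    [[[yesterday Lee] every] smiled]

(e -> t)

[yesterday Lee]: (e -> e) applied to e yields e.
[[yesterday Lee] every]: (e -> (t -> e)) applied to e yields (t -> e).
[[[yesterday Lee] every] smiled]: ((t -> e) -> (e -> t)) applied to (t -> e) yields (e -> t).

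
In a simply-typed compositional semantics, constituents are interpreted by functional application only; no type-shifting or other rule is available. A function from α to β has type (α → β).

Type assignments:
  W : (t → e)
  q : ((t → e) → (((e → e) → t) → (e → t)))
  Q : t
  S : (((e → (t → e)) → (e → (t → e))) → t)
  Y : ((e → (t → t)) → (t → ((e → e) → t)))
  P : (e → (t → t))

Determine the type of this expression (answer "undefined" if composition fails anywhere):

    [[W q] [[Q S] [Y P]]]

[W q]: q is ((t → e) → (((e → e) → t) → (e → t))), W is (t → e); result (((e → e) → t) → (e → t)).
At [Q S]: neither t nor (((e → (t → e)) → (e → (t → e))) → t) can take the other as argument; the node is ill-typed.

undefined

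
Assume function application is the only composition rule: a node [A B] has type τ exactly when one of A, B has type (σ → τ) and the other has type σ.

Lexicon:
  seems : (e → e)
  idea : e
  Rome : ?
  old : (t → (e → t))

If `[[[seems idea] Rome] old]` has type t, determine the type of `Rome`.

(e → ((t → (e → t)) → t))

At [[[seems idea] Rome] old] (required: t): old is (t → (e → t)), which is not a function with range t; hence [[seems idea] Rome] is the functor — type ((t → (e → t)) → t).
At [[seems idea] Rome] (required: ((t → (e → t)) → t)): [seems idea] is e, which is not a function with range ((t → (e → t)) → t); hence Rome is the functor — type (e → ((t → (e → t)) → t)).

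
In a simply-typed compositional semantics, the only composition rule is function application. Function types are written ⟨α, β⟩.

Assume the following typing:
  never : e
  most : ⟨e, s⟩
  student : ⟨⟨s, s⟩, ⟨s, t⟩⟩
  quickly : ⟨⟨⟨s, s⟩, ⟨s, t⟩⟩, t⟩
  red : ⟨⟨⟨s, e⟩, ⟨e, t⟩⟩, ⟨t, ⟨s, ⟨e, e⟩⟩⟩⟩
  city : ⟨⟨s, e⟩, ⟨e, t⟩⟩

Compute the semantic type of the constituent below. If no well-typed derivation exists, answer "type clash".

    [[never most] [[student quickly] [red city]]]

⟨e, e⟩

[never most] — most of type ⟨e, s⟩ combines with never of type e: type s.
[student quickly] — quickly of type ⟨⟨⟨s, s⟩, ⟨s, t⟩⟩, t⟩ combines with student of type ⟨⟨s, s⟩, ⟨s, t⟩⟩: type t.
[red city] — red of type ⟨⟨⟨s, e⟩, ⟨e, t⟩⟩, ⟨t, ⟨s, ⟨e, e⟩⟩⟩⟩ combines with city of type ⟨⟨s, e⟩, ⟨e, t⟩⟩: type ⟨t, ⟨s, ⟨e, e⟩⟩⟩.
[[student quickly] [red city]] — [red city] of type ⟨t, ⟨s, ⟨e, e⟩⟩⟩ combines with [student quickly] of type t: type ⟨s, ⟨e, e⟩⟩.
[[never most] [[student quickly] [red city]]] — [[student quickly] [red city]] of type ⟨s, ⟨e, e⟩⟩ combines with [never most] of type s: type ⟨e, e⟩.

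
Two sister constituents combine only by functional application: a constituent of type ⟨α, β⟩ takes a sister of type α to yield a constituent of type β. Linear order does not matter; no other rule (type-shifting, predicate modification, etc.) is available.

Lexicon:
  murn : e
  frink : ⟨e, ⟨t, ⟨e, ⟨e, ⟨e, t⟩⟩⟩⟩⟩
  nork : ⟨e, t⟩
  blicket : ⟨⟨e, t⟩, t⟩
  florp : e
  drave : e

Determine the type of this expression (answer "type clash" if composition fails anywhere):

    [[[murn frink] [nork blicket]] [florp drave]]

[murn frink]: functor frink : ⟨e, ⟨t, ⟨e, ⟨e, ⟨e, t⟩⟩⟩⟩⟩, argument murn : e; result ⟨t, ⟨e, ⟨e, ⟨e, t⟩⟩⟩⟩.
[nork blicket]: functor blicket : ⟨⟨e, t⟩, t⟩, argument nork : ⟨e, t⟩; result t.
[[murn frink] [nork blicket]]: functor [murn frink] : ⟨t, ⟨e, ⟨e, ⟨e, t⟩⟩⟩⟩, argument [nork blicket] : t; result ⟨e, ⟨e, ⟨e, t⟩⟩⟩.
[florp drave]: e and e cannot combine by function application — type clash.

type clash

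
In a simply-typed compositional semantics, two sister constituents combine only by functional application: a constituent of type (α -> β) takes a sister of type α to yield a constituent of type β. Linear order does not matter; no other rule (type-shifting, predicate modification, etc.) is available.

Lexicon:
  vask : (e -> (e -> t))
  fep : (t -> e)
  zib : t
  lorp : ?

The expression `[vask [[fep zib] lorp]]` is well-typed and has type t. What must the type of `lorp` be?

(e -> ((e -> (e -> t)) -> t))

[vask [[fep zib] lorp]] is required to be t. vask : (e -> (e -> t)) cannot yield t as functor, so [[fep zib] lorp] : ((e -> (e -> t)) -> t).
[[fep zib] lorp] is required to be ((e -> (e -> t)) -> t). [fep zib] : e cannot yield ((e -> (e -> t)) -> t) as functor, so lorp : (e -> ((e -> (e -> t)) -> t)).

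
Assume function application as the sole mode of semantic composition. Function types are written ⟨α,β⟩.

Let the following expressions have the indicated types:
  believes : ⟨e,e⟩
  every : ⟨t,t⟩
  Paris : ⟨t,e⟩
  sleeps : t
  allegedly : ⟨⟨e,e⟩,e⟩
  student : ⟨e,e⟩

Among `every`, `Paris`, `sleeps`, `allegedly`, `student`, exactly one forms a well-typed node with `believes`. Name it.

every : ⟨t,t⟩ — no; believes wants e, and every wants t.
Paris : ⟨t,e⟩ — no; believes wants e, and Paris wants t.
sleeps : t — no; believes wants e, and sleeps wants nothing (atomic).
allegedly — combines: allegedly : ⟨⟨e,e⟩,e⟩ takes believes : ⟨e,e⟩ as argument, giving e.
student : ⟨e,e⟩ — no; believes wants e, and student wants e.

allegedly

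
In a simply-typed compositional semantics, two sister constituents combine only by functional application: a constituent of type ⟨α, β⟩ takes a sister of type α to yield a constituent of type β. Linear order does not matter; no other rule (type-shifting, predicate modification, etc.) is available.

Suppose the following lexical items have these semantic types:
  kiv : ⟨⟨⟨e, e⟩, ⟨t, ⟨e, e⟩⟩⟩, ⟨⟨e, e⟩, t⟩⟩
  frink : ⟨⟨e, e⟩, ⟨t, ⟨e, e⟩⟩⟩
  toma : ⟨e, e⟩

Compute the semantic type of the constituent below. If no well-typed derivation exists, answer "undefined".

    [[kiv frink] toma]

t

[kiv frink]: functor kiv : ⟨⟨⟨e, e⟩, ⟨t, ⟨e, e⟩⟩⟩, ⟨⟨e, e⟩, t⟩⟩, argument frink : ⟨⟨e, e⟩, ⟨t, ⟨e, e⟩⟩⟩; result ⟨⟨e, e⟩, t⟩.
[[kiv frink] toma]: functor [kiv frink] : ⟨⟨e, e⟩, t⟩, argument toma : ⟨e, e⟩; result t.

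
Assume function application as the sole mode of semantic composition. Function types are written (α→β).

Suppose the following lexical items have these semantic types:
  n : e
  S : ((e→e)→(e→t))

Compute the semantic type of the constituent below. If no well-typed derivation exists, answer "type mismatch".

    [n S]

type mismatch

At [n S]: neither e nor ((e→e)→(e→t)) can take the other as argument; the node is ill-typed.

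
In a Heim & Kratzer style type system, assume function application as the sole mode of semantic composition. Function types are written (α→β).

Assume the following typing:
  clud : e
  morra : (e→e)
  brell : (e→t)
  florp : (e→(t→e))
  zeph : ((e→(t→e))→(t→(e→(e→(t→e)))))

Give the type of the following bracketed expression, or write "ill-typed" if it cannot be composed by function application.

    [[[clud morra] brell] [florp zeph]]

(e→(e→(t→e)))

[clud morra]: functor morra : (e→e), argument clud : e; result e.
[[clud morra] brell]: functor brell : (e→t), argument [clud morra] : e; result t.
[florp zeph]: functor zeph : ((e→(t→e))→(t→(e→(e→(t→e))))), argument florp : (e→(t→e)); result (t→(e→(e→(t→e)))).
[[[clud morra] brell] [florp zeph]]: functor [florp zeph] : (t→(e→(e→(t→e)))), argument [[clud morra] brell] : t; result (e→(e→(t→e))).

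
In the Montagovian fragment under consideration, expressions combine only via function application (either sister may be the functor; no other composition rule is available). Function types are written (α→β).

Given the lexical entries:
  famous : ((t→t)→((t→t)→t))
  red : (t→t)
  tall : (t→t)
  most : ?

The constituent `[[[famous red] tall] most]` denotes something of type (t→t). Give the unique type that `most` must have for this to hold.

[[[famous red] tall] most] must have type (t→t). The sister [[famous red] tall] has type t; that is not a function onto (t→t), so most must be the functor, of type (t→(t→t)).

(t→(t→t))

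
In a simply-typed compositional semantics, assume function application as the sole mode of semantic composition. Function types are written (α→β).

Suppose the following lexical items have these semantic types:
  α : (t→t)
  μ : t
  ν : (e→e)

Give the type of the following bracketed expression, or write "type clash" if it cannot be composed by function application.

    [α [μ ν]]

type clash

[μ ν]: t and (e→e) cannot combine by function application — type clash.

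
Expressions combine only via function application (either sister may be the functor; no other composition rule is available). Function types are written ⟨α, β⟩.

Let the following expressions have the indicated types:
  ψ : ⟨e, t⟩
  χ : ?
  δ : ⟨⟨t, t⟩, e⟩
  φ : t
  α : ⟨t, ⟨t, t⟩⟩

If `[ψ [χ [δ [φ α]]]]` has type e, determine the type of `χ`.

⟨e, ⟨⟨e, t⟩, e⟩⟩

[ψ [χ [δ [φ α]]]] is required to be e. ψ : ⟨e, t⟩ cannot yield e as functor, so [χ [δ [φ α]]] : ⟨⟨e, t⟩, e⟩.
[χ [δ [φ α]]] is required to be ⟨⟨e, t⟩, e⟩. [δ [φ α]] : e cannot yield ⟨⟨e, t⟩, e⟩ as functor, so χ : ⟨e, ⟨⟨e, t⟩, e⟩⟩.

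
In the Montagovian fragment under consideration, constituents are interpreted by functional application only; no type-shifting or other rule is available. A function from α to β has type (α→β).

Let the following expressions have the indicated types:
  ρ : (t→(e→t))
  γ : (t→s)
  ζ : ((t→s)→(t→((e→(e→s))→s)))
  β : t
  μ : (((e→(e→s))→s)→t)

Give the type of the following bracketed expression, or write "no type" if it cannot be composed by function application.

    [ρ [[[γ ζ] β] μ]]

(e→t)

[γ ζ]: ζ is ((t→s)→(t→((e→(e→s))→s))), γ is (t→s); result (t→((e→(e→s))→s)).
[[γ ζ] β]: [γ ζ] is (t→((e→(e→s))→s)), β is t; result ((e→(e→s))→s).
[[[γ ζ] β] μ]: μ is (((e→(e→s))→s)→t), [[γ ζ] β] is ((e→(e→s))→s); result t.
[ρ [[[γ ζ] β] μ]]: ρ is (t→(e→t)), [[[γ ζ] β] μ] is t; result (e→t).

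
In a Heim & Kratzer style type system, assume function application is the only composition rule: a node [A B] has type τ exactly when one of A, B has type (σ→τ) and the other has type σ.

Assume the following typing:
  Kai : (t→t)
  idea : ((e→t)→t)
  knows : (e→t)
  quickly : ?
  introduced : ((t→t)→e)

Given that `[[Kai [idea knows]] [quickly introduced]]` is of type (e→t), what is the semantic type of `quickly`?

(((t→t)→e)→(t→(e→t)))

[[Kai [idea knows]] [quickly introduced]] must have type (e→t). The sister [Kai [idea knows]] has type t; that is not a function onto (e→t), so [quickly introduced] must be the functor, of type (t→(e→t)).
[quickly introduced] must have type (t→(e→t)). The sister introduced has type ((t→t)→e); that is not a function onto (t→(e→t)), so quickly must be the functor, of type (((t→t)→e)→(t→(e→t))).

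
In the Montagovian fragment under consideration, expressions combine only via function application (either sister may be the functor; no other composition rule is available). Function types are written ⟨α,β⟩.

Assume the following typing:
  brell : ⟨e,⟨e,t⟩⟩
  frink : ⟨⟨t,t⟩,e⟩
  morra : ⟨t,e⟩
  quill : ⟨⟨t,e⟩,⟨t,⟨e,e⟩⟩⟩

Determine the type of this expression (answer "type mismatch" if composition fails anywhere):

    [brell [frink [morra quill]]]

At [morra quill], quill : ⟨⟨t,e⟩,⟨t,⟨e,e⟩⟩⟩ takes morra : ⟨t,e⟩, giving ⟨t,⟨e,e⟩⟩.
At [frink [morra quill]]: neither ⟨⟨t,t⟩,e⟩ nor ⟨t,⟨e,e⟩⟩ can take the other as argument; the node is ill-typed.

type mismatch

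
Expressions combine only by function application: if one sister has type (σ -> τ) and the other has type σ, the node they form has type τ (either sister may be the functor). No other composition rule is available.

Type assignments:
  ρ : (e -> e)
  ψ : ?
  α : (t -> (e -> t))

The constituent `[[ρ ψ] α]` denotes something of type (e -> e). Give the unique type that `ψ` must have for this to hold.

((e -> e) -> ((t -> (e -> t)) -> (e -> e)))

At [[ρ ψ] α] (required: (e -> e)): α is (t -> (e -> t)), which is not a function with range (e -> e); hence [ρ ψ] is the functor — type ((t -> (e -> t)) -> (e -> e)).
At [ρ ψ] (required: ((t -> (e -> t)) -> (e -> e))): ρ is (e -> e), which is not a function with range ((t -> (e -> t)) -> (e -> e)); hence ψ is the functor — type ((e -> e) -> ((t -> (e -> t)) -> (e -> e))).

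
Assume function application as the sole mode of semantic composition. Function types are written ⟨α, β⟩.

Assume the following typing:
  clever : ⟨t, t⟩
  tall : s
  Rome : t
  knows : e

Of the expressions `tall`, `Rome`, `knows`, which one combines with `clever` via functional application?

Rome

tall : s — does not combine with clever.
Rome — combines: clever : ⟨t, t⟩ takes Rome : t as argument, giving t.
knows : e — does not combine with clever.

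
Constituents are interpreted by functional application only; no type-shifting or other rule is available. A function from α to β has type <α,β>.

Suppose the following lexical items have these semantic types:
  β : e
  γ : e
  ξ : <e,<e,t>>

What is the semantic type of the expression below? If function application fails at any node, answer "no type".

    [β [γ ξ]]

t

[γ ξ] — ξ of type <e,<e,t>> combines with γ of type e: type <e,t>.
[β [γ ξ]] — [γ ξ] of type <e,t> combines with β of type e: type t.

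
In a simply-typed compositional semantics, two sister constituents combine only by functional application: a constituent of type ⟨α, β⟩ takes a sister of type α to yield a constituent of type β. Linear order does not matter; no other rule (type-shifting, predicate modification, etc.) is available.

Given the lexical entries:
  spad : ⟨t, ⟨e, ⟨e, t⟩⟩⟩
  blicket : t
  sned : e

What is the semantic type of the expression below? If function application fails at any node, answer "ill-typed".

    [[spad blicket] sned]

⟨e, t⟩

[spad blicket] — spad of type ⟨t, ⟨e, ⟨e, t⟩⟩⟩ combines with blicket of type t: type ⟨e, ⟨e, t⟩⟩.
[[spad blicket] sned] — [spad blicket] of type ⟨e, ⟨e, t⟩⟩ combines with sned of type e: type ⟨e, t⟩.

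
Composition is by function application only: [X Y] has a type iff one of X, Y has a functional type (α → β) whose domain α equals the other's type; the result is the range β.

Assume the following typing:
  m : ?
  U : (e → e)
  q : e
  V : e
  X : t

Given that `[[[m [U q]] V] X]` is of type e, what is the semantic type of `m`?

[[[m [U q]] V] X] must have type e. The sister X has type t; that is not a function onto e, so [[m [U q]] V] must be the functor, of type (t → e).
[[m [U q]] V] must have type (t → e). The sister V has type e; that is not a function onto (t → e), so [m [U q]] must be the functor, of type (e → (t → e)).
[m [U q]] must have type (e → (t → e)). The sister [U q] has type e; that is not a function onto (e → (t → e)), so m must be the functor, of type (e → (e → (t → e))).

(e → (e → (t → e)))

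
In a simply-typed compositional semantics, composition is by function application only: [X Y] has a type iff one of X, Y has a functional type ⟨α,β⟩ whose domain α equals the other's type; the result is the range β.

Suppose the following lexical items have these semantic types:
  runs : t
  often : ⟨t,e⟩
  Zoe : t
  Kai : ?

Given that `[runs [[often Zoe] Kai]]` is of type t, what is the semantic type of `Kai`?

⟨e,⟨t,t⟩⟩

[runs [[often Zoe] Kai]] is required to be t. runs : t cannot yield t as functor, so [[often Zoe] Kai] : ⟨t,t⟩.
[[often Zoe] Kai] is required to be ⟨t,t⟩. [often Zoe] : e cannot yield ⟨t,t⟩ as functor, so Kai : ⟨e,⟨t,t⟩⟩.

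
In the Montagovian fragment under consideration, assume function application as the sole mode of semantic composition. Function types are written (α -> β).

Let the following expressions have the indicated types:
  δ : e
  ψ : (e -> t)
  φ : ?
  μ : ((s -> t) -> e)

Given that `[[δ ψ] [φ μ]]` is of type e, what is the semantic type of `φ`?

(((s -> t) -> e) -> (t -> e))

At [[δ ψ] [φ μ]] (required: e): [δ ψ] is t, which is not a function with range e; hence [φ μ] is the functor — type (t -> e).
At [φ μ] (required: (t -> e)): μ is ((s -> t) -> e), which is not a function with range (t -> e); hence φ is the functor — type (((s -> t) -> e) -> (t -> e)).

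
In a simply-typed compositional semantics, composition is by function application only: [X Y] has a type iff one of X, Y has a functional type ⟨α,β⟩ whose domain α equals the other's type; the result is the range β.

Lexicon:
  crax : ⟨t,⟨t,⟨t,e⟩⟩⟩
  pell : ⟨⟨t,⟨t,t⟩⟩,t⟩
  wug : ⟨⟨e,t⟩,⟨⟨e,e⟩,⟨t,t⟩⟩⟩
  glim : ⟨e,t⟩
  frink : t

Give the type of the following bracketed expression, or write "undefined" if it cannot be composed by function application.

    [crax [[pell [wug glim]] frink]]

undefined

At [wug glim], wug : ⟨⟨e,t⟩,⟨⟨e,e⟩,⟨t,t⟩⟩⟩ takes glim : ⟨e,t⟩, giving ⟨⟨e,e⟩,⟨t,t⟩⟩.
[pell [wug glim]]: ⟨⟨t,⟨t,t⟩⟩,t⟩ and ⟨⟨e,e⟩,⟨t,t⟩⟩ cannot combine by function application — type clash.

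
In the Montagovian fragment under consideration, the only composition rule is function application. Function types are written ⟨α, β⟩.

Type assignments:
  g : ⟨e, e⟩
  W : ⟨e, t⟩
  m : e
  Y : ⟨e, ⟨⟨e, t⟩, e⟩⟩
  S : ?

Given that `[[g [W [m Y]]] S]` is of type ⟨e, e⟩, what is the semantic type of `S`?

⟨e, ⟨e, e⟩⟩

[[g [W [m Y]]] S] must have type ⟨e, e⟩. The sister [g [W [m Y]]] has type e; that is not a function onto ⟨e, e⟩, so S must be the functor, of type ⟨e, ⟨e, e⟩⟩.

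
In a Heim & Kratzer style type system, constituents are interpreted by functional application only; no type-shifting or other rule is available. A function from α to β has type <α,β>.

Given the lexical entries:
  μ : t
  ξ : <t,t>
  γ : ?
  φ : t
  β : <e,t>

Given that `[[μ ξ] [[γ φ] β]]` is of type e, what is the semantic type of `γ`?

<t,<<e,t>,<t,e>>>

At [[μ ξ] [[γ φ] β]] (required: e): [μ ξ] is t, which is not a function with range e; hence [[γ φ] β] is the functor — type <t,e>.
At [[γ φ] β] (required: <t,e>): β is <e,t>, which is not a function with range <t,e>; hence [γ φ] is the functor — type <<e,t>,<t,e>>.
At [γ φ] (required: <<e,t>,<t,e>>): φ is t, which is not a function with range <<e,t>,<t,e>>; hence γ is the functor — type <t,<<e,t>,<t,e>>>.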